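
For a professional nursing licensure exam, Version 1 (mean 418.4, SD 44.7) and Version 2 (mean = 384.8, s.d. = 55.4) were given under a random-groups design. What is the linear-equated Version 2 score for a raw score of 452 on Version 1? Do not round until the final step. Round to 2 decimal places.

426.44

Linear equating: y = (SD_Y/SD_X)(x − M_X) + M_Y
y = (55.4/44.7)(452 − 418.4) + 384.8
y = 1.239374 × 33.6 + 384.8 = 41.6430 + 384.8 = 426.44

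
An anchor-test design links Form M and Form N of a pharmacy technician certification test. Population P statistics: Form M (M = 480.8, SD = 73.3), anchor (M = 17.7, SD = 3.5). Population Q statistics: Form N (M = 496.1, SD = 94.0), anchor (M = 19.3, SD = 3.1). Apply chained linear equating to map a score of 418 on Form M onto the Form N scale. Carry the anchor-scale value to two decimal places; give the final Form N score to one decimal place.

Form M → anchor (Population P): v = (3.5/73.3)(418 − 480.8) + 17.7 = 14.70
anchor → Form N (Population Q): y = (94.0/3.1)(14.70 − 19.3) + 496.1 = 356.6

356.6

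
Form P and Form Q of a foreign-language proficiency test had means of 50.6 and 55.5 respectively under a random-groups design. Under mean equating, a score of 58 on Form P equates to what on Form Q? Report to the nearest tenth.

62.9

Mean equating: y = x + (M_Y − M_X) = 58 + (55.5 − 50.6) = 62.9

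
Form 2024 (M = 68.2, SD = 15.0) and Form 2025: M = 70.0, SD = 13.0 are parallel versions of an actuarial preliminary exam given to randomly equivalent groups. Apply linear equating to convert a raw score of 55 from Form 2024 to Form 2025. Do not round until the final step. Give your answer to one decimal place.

58.6

Linear equating: y = (SD_Y/SD_X)(x − M_X) + M_Y
y = (13.0/15.0)(55 − 68.2) + 70.0
y = 0.866667 × -13.2 + 70.0 = -11.4400 + 70.0 = 58.6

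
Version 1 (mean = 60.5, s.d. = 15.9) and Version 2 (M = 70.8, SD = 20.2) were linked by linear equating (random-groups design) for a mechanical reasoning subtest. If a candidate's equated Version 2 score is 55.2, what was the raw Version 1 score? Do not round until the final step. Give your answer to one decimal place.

Invert y = (SD_Y/SD_X)(x − M_X) + M_Y:
x = (SD_X/SD_Y)(y − M_Y) + M_X = (15.9/20.2)(55.2 − 70.8) + 60.5
x = 0.787129 × -15.600 + 60.5 = 48.2

48.2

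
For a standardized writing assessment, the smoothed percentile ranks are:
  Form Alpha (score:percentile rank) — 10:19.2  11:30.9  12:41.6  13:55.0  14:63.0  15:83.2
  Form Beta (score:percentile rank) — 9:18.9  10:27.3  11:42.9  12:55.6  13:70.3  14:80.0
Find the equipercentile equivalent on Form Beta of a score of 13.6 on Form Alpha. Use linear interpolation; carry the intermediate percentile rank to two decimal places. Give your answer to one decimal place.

PR of 13.6 on Form Alpha: 55.0 + (13.6 − 13)/(14 − 13) × (63.0 − 55.0) = 59.80
On Form Beta, PR 59.80 falls between score 12 (PR 55.6) and 13 (PR 70.3).
Interpolate: 12 + (59.80 − 55.6)/(70.3 − 55.6) × (13 − 12) = 12.3

12.3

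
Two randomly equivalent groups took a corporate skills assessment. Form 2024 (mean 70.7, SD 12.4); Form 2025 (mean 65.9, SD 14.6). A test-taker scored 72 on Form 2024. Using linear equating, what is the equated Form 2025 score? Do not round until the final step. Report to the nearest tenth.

67.4

Linear equating: y = (SD_Y/SD_X)(x − M_X) + M_Y
y = (14.6/12.4)(72 − 70.7) + 65.9
y = 1.177419 × 1.3 + 65.9 = 1.5306 + 65.9 = 67.4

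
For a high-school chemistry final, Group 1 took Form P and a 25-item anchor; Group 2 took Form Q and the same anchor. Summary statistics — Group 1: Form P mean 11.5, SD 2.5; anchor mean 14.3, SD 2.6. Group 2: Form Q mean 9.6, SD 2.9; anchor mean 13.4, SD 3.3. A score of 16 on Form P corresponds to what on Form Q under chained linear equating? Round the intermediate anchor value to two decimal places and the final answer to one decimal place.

Form P → anchor (Group 1): v = (2.6/2.5)(16 − 11.5) + 14.3 = 18.98
anchor → Form Q (Group 2): y = (2.9/3.3)(18.98 − 13.4) + 9.6 = 14.5

14.5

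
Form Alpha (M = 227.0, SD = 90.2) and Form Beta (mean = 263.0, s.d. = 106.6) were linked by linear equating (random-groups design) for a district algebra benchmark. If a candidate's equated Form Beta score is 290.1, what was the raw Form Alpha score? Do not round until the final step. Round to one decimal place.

249.9

Invert y = (SD_Y/SD_X)(x − M_X) + M_Y:
x = (SD_X/SD_Y)(y − M_Y) + M_X = (90.2/106.6)(290.1 − 263.0) + 227.0
x = 0.846154 × 27.100 + 227.0 = 249.9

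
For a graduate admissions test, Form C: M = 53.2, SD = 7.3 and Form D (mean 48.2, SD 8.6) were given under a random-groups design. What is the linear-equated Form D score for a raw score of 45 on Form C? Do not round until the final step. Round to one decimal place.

Linear equating: y = (SD_Y/SD_X)(x − M_X) + M_Y
y = (8.6/7.3)(45 − 53.2) + 48.2
y = 1.178082 × -8.2 + 48.2 = -9.6603 + 48.2 = 38.5

38.5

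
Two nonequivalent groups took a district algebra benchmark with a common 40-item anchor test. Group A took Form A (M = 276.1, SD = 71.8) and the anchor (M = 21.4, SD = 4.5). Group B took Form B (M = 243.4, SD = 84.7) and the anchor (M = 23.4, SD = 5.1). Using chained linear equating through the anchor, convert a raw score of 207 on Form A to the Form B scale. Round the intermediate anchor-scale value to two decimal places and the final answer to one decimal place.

138.3

Form A → anchor (Group A): v = (4.5/71.8)(207 − 276.1) + 21.4 = 17.07
anchor → Form B (Group B): y = (84.7/5.1)(17.07 − 23.4) + 243.4 = 138.3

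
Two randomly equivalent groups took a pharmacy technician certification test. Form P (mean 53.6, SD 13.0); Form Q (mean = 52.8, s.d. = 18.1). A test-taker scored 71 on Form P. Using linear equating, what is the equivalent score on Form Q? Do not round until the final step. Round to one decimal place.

77.0

Linear equating: y = (SD_Y/SD_X)(x − M_X) + M_Y
y = (18.1/13.0)(71 − 53.6) + 52.8
y = 1.392308 × 17.4 + 52.8 = 24.2262 + 52.8 = 77.0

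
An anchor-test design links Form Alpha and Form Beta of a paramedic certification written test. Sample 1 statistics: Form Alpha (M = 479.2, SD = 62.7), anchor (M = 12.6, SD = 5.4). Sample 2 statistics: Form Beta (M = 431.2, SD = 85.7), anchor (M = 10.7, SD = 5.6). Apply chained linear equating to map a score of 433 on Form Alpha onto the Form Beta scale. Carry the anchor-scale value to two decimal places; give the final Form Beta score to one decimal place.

Form Alpha → anchor (Sample 1): v = (5.4/62.7)(433 − 479.2) + 12.6 = 8.62
anchor → Form Beta (Sample 2): y = (85.7/5.6)(8.62 − 10.7) + 431.2 = 399.4

399.4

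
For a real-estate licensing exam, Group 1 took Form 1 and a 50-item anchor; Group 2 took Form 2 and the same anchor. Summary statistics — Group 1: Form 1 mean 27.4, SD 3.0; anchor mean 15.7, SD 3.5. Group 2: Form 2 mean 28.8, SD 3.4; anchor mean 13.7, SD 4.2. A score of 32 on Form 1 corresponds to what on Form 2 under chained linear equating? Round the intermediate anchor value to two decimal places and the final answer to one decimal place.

Form 1 → anchor (Group 1): v = (3.5/3.0)(32 − 27.4) + 15.7 = 21.07
anchor → Form 2 (Group 2): y = (3.4/4.2)(21.07 − 13.7) + 28.8 = 34.8

34.8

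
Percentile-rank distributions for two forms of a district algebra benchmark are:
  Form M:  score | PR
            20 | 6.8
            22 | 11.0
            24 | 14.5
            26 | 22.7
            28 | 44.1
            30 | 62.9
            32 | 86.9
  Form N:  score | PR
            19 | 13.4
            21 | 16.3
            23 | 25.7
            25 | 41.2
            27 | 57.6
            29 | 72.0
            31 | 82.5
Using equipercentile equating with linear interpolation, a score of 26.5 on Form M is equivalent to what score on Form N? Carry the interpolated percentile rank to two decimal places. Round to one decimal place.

23.3

PR of 26.5 on Form M: 22.7 + (26.5 − 26)/(28 − 26) × (44.1 − 22.7) = 28.05
On Form N, PR 28.05 falls between score 23 (PR 25.7) and 25 (PR 41.2).
Interpolate: 23 + (28.05 − 25.7)/(41.2 − 25.7) × (25 − 23) = 23.3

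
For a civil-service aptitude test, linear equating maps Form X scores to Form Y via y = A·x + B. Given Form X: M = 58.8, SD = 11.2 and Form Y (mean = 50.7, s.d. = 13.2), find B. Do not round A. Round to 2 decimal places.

-18.60

A = SD_Y / SD_X = 13.2 / 11.2 = 1.178571
B = M_Y − A·M_X = 50.7 − 1.178571 × 58.8 = -18.60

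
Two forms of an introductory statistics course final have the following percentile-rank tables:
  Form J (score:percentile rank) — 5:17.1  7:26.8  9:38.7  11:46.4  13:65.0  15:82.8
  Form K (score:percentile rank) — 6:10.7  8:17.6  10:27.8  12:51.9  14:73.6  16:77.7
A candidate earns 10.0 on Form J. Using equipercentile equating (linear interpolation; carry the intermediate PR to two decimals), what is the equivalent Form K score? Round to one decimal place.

11.2

PR of 10.0 on Form J: 38.7 + (10.0 − 9)/(11 − 9) × (46.4 − 38.7) = 42.55
On Form K, PR 42.55 falls between score 10 (PR 27.8) and 12 (PR 51.9).
Interpolate: 10 + (42.55 − 27.8)/(51.9 − 27.8) × (12 − 10) = 11.2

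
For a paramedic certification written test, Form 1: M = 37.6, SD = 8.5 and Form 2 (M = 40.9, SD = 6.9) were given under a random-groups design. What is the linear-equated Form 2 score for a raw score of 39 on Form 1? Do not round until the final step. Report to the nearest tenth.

Linear equating: y = (SD_Y/SD_X)(x − M_X) + M_Y
y = (6.9/8.5)(39 − 37.6) + 40.9
y = 0.811765 × 1.4 + 40.9 = 1.1365 + 40.9 = 42.0

42.0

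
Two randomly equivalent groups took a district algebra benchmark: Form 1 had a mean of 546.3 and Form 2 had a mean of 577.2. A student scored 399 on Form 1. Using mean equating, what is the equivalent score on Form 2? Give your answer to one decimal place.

429.9

Mean equating: y = x + (M_Y − M_X) = 399 + (577.2 − 546.3) = 429.9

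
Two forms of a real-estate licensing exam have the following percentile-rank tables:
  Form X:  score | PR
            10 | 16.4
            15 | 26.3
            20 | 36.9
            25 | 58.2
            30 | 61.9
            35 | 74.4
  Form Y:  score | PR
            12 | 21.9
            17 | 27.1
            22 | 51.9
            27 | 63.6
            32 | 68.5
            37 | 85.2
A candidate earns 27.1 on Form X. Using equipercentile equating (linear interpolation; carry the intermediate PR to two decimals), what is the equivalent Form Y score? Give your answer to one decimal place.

25.4

PR of 27.1 on Form X: 58.2 + (27.1 − 25)/(30 − 25) × (61.9 − 58.2) = 59.75
On Form Y, PR 59.75 falls between score 22 (PR 51.9) and 27 (PR 63.6).
Interpolate: 22 + (59.75 − 51.9)/(63.6 − 51.9) × (27 − 22) = 25.4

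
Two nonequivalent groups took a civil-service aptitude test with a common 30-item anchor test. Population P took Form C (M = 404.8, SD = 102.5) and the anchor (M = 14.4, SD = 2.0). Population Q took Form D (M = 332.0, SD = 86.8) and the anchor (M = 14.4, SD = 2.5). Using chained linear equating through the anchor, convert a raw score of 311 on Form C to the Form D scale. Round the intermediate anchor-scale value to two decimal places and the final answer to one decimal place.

268.5

Form C → anchor (Population P): v = (2.0/102.5)(311 − 404.8) + 14.4 = 12.57
anchor → Form D (Population Q): y = (86.8/2.5)(12.57 − 14.4) + 332.0 = 268.5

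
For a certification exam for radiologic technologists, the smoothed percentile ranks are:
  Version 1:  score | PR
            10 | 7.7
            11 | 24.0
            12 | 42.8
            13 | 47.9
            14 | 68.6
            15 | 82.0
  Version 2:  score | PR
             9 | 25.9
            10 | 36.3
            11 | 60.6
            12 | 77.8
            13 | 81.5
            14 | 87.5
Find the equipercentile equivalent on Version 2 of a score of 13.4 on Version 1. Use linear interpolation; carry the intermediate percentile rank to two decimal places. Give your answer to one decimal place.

PR of 13.4 on Version 1: 47.9 + (13.4 − 13)/(14 − 13) × (68.6 − 47.9) = 56.18
On Version 2, PR 56.18 falls between score 10 (PR 36.3) and 11 (PR 60.6).
Interpolate: 10 + (56.18 − 36.3)/(60.6 − 36.3) × (11 − 10) = 10.8

10.8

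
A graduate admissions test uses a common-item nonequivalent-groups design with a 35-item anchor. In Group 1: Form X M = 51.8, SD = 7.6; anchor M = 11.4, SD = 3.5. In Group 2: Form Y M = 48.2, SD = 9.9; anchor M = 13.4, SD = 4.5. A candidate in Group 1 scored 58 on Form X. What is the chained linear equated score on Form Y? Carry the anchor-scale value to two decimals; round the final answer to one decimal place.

50.1

Form X → anchor (Group 1): v = (3.5/7.6)(58 − 51.8) + 11.4 = 14.26
anchor → Form Y (Group 2): y = (9.9/4.5)(14.26 − 13.4) + 48.2 = 50.1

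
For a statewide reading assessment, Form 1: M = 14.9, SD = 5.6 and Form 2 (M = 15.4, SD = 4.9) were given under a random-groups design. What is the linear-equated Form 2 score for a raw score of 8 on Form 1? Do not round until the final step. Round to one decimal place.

Linear equating: y = (SD_Y/SD_X)(x − M_X) + M_Y
y = (4.9/5.6)(8 − 14.9) + 15.4
y = 0.875000 × -6.9 + 15.4 = -6.0375 + 15.4 = 9.4

9.4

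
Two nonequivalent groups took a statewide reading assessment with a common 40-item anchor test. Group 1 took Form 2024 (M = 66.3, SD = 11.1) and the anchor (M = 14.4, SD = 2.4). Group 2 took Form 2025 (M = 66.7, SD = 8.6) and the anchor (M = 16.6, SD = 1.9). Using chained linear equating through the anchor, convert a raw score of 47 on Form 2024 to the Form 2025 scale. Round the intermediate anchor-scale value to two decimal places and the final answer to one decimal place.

Form 2024 → anchor (Group 1): v = (2.4/11.1)(47 − 66.3) + 14.4 = 10.23
anchor → Form 2025 (Group 2): y = (8.6/1.9)(10.23 − 16.6) + 66.7 = 37.9

37.9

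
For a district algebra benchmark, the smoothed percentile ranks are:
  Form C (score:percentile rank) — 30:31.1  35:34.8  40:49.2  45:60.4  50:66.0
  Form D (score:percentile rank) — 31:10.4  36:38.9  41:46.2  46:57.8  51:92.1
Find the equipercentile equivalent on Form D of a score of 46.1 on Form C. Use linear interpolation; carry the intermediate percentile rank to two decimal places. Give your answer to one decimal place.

46.6

PR of 46.1 on Form C: 60.4 + (46.1 − 45)/(50 − 45) × (66.0 − 60.4) = 61.63
On Form D, PR 61.63 falls between score 46 (PR 57.8) and 51 (PR 92.1).
Interpolate: 46 + (61.63 − 57.8)/(92.1 − 57.8) × (51 − 46) = 46.6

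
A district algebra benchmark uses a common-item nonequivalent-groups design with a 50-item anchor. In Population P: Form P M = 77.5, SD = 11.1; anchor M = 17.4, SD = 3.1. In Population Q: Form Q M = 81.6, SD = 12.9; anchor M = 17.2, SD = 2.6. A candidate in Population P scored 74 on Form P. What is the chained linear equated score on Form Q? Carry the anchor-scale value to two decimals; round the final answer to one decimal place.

77.7

Form P → anchor (Population P): v = (3.1/11.1)(74 − 77.5) + 17.4 = 16.42
anchor → Form Q (Population Q): y = (12.9/2.6)(16.42 − 17.2) + 81.6 = 77.7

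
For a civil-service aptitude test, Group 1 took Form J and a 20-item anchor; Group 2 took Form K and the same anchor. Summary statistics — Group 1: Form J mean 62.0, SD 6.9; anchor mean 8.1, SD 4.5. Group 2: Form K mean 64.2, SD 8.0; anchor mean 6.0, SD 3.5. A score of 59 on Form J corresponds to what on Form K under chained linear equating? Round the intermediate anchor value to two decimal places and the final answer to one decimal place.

64.5

Form J → anchor (Group 1): v = (4.5/6.9)(59 − 62.0) + 8.1 = 6.14
anchor → Form K (Group 2): y = (8.0/3.5)(6.14 − 6.0) + 64.2 = 64.5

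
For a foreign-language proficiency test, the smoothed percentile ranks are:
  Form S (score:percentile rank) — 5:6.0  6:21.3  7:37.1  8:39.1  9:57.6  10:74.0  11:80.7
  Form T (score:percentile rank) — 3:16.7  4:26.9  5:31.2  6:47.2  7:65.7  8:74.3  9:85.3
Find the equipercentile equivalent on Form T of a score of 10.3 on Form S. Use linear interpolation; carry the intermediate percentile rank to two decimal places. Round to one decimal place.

PR of 10.3 on Form S: 74.0 + (10.3 − 10)/(11 − 10) × (80.7 − 74.0) = 76.01
On Form T, PR 76.01 falls between score 8 (PR 74.3) and 9 (PR 85.3).
Interpolate: 8 + (76.01 − 74.3)/(85.3 − 74.3) × (9 − 8) = 8.2

8.2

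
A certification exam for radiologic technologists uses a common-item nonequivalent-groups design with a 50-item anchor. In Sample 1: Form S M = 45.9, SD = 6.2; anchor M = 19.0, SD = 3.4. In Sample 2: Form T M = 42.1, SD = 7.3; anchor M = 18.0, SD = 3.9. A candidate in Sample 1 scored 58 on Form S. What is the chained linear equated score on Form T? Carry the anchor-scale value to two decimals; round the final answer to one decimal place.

Form S → anchor (Sample 1): v = (3.4/6.2)(58 − 45.9) + 19.0 = 25.64
anchor → Form T (Sample 2): y = (7.3/3.9)(25.64 − 18.0) + 42.1 = 56.4

56.4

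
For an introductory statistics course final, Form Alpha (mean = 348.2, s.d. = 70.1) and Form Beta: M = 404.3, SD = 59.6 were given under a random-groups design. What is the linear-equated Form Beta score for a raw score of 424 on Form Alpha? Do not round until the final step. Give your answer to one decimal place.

468.7

Linear equating: y = (SD_Y/SD_X)(x − M_X) + M_Y
y = (59.6/70.1)(424 − 348.2) + 404.3
y = 0.850214 × 75.8 + 404.3 = 64.4462 + 404.3 = 468.7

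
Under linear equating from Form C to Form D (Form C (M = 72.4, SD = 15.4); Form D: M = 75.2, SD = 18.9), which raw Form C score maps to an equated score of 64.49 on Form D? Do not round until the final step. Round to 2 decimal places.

Invert y = (SD_Y/SD_X)(x − M_X) + M_Y:
x = (SD_X/SD_Y)(y − M_Y) + M_X = (15.4/18.9)(64.49 − 75.2) + 72.4
x = 0.814815 × -10.710 + 72.4 = 63.67

63.67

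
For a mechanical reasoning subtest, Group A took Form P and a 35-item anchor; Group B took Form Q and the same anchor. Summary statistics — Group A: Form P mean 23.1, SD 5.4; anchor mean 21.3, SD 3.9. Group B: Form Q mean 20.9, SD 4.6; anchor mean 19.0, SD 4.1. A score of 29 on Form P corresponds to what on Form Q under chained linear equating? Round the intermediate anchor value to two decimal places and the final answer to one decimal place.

Form P → anchor (Group A): v = (3.9/5.4)(29 − 23.1) + 21.3 = 25.56
anchor → Form Q (Group B): y = (4.6/4.1)(25.56 − 19.0) + 20.9 = 28.3

28.3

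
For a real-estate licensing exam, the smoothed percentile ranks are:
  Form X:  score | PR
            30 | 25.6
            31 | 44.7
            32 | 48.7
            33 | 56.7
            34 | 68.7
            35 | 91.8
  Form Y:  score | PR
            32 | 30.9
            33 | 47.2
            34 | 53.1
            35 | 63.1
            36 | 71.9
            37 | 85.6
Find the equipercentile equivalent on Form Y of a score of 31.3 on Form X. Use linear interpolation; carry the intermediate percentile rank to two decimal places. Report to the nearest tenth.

32.9

PR of 31.3 on Form X: 44.7 + (31.3 − 31)/(32 − 31) × (48.7 − 44.7) = 45.90
On Form Y, PR 45.90 falls between score 32 (PR 30.9) and 33 (PR 47.2).
Interpolate: 32 + (45.90 − 30.9)/(47.2 − 30.9) × (33 − 32) = 32.9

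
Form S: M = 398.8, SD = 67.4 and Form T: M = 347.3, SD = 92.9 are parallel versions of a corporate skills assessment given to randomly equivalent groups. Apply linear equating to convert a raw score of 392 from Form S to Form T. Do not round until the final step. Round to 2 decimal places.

Linear equating: y = (SD_Y/SD_X)(x − M_X) + M_Y
y = (92.9/67.4)(392 − 398.8) + 347.3
y = 1.378338 × -6.8 + 347.3 = -9.3727 + 347.3 = 337.93

337.93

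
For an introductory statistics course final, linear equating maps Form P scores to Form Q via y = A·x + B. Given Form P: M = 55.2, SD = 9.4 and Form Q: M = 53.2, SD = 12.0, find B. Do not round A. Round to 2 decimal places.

A = SD_Y / SD_X = 12.0 / 9.4 = 1.276596
B = M_Y − A·M_X = 53.2 − 1.276596 × 55.2 = -17.27

-17.27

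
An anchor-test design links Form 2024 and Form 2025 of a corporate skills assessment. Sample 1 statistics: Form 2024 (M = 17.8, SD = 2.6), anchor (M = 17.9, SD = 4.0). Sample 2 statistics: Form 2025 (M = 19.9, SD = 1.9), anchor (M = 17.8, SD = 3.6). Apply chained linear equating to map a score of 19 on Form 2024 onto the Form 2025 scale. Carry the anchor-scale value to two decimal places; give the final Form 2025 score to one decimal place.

Form 2024 → anchor (Sample 1): v = (4.0/2.6)(19 − 17.8) + 17.9 = 19.75
anchor → Form 2025 (Sample 2): y = (1.9/3.6)(19.75 − 17.8) + 19.9 = 20.9

20.9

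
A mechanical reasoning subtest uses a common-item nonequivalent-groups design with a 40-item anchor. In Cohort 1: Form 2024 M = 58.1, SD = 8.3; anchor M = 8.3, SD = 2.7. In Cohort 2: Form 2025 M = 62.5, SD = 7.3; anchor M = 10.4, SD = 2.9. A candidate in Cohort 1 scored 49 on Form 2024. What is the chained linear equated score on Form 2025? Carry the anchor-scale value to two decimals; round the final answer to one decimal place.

Form 2024 → anchor (Cohort 1): v = (2.7/8.3)(49 − 58.1) + 8.3 = 5.34
anchor → Form 2025 (Cohort 2): y = (7.3/2.9)(5.34 − 10.4) + 62.5 = 49.8

49.8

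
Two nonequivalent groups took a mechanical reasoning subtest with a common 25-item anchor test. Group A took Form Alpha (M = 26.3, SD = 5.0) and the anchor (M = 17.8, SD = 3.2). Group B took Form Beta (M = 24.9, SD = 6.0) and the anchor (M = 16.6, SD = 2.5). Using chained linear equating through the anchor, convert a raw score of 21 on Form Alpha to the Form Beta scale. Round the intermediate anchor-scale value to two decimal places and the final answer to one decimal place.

Form Alpha → anchor (Group A): v = (3.2/5.0)(21 − 26.3) + 17.8 = 14.41
anchor → Form Beta (Group B): y = (6.0/2.5)(14.41 − 16.6) + 24.9 = 19.6

19.6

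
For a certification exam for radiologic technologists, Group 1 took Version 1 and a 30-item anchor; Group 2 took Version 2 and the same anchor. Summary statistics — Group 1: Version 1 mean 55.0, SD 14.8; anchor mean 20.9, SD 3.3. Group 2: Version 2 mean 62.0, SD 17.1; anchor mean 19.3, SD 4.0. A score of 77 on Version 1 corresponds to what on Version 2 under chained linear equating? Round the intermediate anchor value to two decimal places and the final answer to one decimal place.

Version 1 → anchor (Group 1): v = (3.3/14.8)(77 − 55.0) + 20.9 = 25.81
anchor → Version 2 (Group 2): y = (17.1/4.0)(25.81 − 19.3) + 62.0 = 89.8

89.8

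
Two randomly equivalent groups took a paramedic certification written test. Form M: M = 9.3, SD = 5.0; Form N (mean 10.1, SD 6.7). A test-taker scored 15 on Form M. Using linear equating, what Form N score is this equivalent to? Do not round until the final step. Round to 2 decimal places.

17.74

Linear equating: y = (SD_Y/SD_X)(x − M_X) + M_Y
y = (6.7/5.0)(15 − 9.3) + 10.1
y = 1.340000 × 5.7 + 10.1 = 7.6380 + 10.1 = 17.74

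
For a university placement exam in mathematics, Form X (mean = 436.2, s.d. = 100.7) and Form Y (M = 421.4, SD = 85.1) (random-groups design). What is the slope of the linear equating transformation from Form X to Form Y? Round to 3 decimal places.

A = SD_Y / SD_X = 85.1 / 100.7 = 0.845

0.845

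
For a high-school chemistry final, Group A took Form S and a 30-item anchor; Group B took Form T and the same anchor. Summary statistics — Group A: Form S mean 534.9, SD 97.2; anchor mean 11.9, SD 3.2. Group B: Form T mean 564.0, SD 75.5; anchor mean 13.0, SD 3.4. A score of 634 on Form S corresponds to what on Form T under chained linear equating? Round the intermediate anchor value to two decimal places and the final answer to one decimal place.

Form S → anchor (Group A): v = (3.2/97.2)(634 − 534.9) + 11.9 = 15.16
anchor → Form T (Group B): y = (75.5/3.4)(15.16 − 13.0) + 564.0 = 612.0

612.0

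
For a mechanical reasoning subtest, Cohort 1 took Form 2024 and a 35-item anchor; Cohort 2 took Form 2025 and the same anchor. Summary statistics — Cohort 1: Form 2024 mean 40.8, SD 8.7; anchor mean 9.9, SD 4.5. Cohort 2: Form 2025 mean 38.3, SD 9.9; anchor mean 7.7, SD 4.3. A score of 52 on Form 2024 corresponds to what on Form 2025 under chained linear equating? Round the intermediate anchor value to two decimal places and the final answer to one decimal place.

Form 2024 → anchor (Cohort 1): v = (4.5/8.7)(52 − 40.8) + 9.9 = 15.69
anchor → Form 2025 (Cohort 2): y = (9.9/4.3)(15.69 − 7.7) + 38.3 = 56.7

56.7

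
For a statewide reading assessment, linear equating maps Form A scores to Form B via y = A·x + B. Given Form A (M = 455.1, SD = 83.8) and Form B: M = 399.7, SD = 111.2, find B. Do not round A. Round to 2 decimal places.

A = SD_Y / SD_X = 111.2 / 83.8 = 1.326969
B = M_Y − A·M_X = 399.7 − 1.326969 × 455.1 = -204.20

-204.20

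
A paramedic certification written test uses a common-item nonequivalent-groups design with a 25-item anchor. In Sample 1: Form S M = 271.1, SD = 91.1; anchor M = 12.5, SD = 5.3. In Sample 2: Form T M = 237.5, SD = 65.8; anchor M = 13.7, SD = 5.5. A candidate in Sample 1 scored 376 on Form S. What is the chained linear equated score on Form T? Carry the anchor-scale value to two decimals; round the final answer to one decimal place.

Form S → anchor (Sample 1): v = (5.3/91.1)(376 − 271.1) + 12.5 = 18.60
anchor → Form T (Sample 2): y = (65.8/5.5)(18.60 − 13.7) + 237.5 = 296.1

296.1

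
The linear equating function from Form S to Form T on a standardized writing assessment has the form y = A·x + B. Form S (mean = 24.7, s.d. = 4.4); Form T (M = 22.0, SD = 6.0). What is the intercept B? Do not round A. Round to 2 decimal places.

-11.68

A = SD_Y / SD_X = 6.0 / 4.4 = 1.363636
B = M_Y − A·M_X = 22.0 − 1.363636 × 24.7 = -11.68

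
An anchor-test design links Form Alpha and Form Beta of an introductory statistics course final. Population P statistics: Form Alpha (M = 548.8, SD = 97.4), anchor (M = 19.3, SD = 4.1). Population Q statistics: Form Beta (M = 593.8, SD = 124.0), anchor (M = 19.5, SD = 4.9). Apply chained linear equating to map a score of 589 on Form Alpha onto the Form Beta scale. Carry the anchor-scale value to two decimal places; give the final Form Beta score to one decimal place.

Form Alpha → anchor (Population P): v = (4.1/97.4)(589 − 548.8) + 19.3 = 20.99
anchor → Form Beta (Population Q): y = (124.0/4.9)(20.99 − 19.5) + 593.8 = 631.5

631.5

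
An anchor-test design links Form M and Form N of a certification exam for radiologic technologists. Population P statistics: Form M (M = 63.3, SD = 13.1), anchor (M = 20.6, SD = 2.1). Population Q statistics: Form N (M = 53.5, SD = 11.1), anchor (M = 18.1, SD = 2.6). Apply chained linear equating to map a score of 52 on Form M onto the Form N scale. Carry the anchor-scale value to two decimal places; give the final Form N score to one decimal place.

Form M → anchor (Population P): v = (2.1/13.1)(52 − 63.3) + 20.6 = 18.79
anchor → Form N (Population Q): y = (11.1/2.6)(18.79 − 18.1) + 53.5 = 56.4

56.4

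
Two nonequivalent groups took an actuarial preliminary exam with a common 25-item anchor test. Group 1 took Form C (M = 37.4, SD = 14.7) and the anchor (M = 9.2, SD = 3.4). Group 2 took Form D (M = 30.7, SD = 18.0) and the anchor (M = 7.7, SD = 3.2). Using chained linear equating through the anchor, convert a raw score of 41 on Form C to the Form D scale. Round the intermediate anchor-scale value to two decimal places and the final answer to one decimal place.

43.8

Form C → anchor (Group 1): v = (3.4/14.7)(41 − 37.4) + 9.2 = 10.03
anchor → Form D (Group 2): y = (18.0/3.2)(10.03 − 7.7) + 30.7 = 43.8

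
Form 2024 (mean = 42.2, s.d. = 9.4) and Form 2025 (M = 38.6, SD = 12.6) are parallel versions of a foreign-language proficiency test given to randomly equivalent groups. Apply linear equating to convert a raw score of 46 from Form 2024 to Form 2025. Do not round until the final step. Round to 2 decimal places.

Linear equating: y = (SD_Y/SD_X)(x − M_X) + M_Y
y = (12.6/9.4)(46 − 42.2) + 38.6
y = 1.340426 × 3.8 + 38.6 = 5.0936 + 38.6 = 43.69

43.69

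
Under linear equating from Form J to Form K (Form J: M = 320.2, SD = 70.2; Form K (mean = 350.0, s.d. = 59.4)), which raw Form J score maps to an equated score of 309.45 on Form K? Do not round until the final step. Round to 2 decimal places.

272.28

Invert y = (SD_Y/SD_X)(x − M_X) + M_Y:
x = (SD_X/SD_Y)(y − M_Y) + M_X = (70.2/59.4)(309.45 − 350.0) + 320.2
x = 1.181818 × -40.550 + 320.2 = 272.28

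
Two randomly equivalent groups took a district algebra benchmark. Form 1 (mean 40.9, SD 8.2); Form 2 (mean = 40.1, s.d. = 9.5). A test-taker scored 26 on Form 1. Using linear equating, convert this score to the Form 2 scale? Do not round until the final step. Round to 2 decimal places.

Linear equating: y = (SD_Y/SD_X)(x − M_X) + M_Y
y = (9.5/8.2)(26 − 40.9) + 40.1
y = 1.158537 × -14.9 + 40.1 = -17.2622 + 40.1 = 22.84

22.84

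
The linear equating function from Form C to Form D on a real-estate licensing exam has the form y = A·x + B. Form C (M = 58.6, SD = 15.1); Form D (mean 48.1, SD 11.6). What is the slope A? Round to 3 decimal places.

0.768

A = SD_Y / SD_X = 11.6 / 15.1 = 0.768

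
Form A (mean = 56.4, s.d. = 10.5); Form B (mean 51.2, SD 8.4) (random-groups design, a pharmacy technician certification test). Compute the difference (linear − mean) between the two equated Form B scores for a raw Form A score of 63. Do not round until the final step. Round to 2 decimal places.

Mean-equated: 63 + (51.2 − 56.4) = 57.80
Linear-equated: (8.4/10.5)(63 − 56.4) + 51.2 = 56.480
Difference = 56.480 − 57.80 = -1.32

-1.32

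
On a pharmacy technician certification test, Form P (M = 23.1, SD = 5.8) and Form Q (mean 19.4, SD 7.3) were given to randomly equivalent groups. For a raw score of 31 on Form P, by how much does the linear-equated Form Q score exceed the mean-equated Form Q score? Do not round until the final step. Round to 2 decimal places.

Mean-equated: 31 + (19.4 − 23.1) = 27.30
Linear-equated: (7.3/5.8)(31 − 23.1) + 19.4 = 29.343
Difference = 29.343 − 27.30 = 2.04

2.04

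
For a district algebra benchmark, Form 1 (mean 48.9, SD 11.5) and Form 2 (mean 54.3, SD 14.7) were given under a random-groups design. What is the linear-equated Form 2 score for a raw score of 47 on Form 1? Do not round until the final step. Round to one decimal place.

Linear equating: y = (SD_Y/SD_X)(x − M_X) + M_Y
y = (14.7/11.5)(47 − 48.9) + 54.3
y = 1.278261 × -1.9 + 54.3 = -2.4287 + 54.3 = 51.9

51.9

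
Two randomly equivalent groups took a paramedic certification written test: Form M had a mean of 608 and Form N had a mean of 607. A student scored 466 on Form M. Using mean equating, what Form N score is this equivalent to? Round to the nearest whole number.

Mean equating: y = x + (M_Y − M_X) = 466 + (607 − 608) = 465

465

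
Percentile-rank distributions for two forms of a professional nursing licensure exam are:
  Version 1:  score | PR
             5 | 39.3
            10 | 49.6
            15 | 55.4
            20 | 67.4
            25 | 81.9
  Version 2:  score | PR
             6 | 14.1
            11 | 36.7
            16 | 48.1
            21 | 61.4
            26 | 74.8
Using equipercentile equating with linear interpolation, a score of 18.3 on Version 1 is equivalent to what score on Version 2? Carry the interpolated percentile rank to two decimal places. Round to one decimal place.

PR of 18.3 on Version 1: 55.4 + (18.3 − 15)/(20 − 15) × (67.4 − 55.4) = 63.32
On Version 2, PR 63.32 falls between score 21 (PR 61.4) and 26 (PR 74.8).
Interpolate: 21 + (63.32 − 61.4)/(74.8 − 61.4) × (26 − 21) = 21.7

21.7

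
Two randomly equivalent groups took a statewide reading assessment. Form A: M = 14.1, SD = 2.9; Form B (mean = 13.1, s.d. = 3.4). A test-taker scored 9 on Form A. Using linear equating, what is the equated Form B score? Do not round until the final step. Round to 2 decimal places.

Linear equating: y = (SD_Y/SD_X)(x − M_X) + M_Y
y = (3.4/2.9)(9 − 14.1) + 13.1
y = 1.172414 × -5.1 + 13.1 = -5.9793 + 13.1 = 7.12

7.12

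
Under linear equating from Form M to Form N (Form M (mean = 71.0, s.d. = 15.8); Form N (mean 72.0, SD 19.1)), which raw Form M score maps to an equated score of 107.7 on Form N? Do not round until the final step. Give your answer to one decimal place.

100.5

Invert y = (SD_Y/SD_X)(x − M_X) + M_Y:
x = (SD_X/SD_Y)(y − M_Y) + M_X = (15.8/19.1)(107.7 − 72.0) + 71.0
x = 0.827225 × 35.700 + 71.0 = 100.5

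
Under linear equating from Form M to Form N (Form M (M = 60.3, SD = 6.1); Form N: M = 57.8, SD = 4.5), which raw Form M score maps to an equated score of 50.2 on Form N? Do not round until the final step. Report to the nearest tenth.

50.0

Invert y = (SD_Y/SD_X)(x − M_X) + M_Y:
x = (SD_X/SD_Y)(y − M_Y) + M_X = (6.1/4.5)(50.2 − 57.8) + 60.3
x = 1.355556 × -7.600 + 60.3 = 50.0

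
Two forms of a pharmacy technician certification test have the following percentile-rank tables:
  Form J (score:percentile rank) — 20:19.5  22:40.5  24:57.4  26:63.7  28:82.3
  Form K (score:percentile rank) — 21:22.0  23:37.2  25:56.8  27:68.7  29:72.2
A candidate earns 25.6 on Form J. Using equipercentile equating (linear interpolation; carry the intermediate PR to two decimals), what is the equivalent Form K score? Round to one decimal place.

PR of 25.6 on Form J: 57.4 + (25.6 − 24)/(26 − 24) × (63.7 − 57.4) = 62.44
On Form K, PR 62.44 falls between score 25 (PR 56.8) and 27 (PR 68.7).
Interpolate: 25 + (62.44 − 56.8)/(68.7 − 56.8) × (27 − 25) = 25.9

25.9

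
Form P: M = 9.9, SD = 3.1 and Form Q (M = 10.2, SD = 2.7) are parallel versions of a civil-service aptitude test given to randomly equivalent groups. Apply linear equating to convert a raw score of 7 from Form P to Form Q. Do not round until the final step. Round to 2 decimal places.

Linear equating: y = (SD_Y/SD_X)(x − M_X) + M_Y
y = (2.7/3.1)(7 − 9.9) + 10.2
y = 0.870968 × -2.9 + 10.2 = -2.5258 + 10.2 = 7.67

7.67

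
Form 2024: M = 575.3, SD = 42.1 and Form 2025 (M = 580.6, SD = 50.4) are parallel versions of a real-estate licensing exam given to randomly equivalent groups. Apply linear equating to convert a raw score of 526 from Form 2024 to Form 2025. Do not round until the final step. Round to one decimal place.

Linear equating: y = (SD_Y/SD_X)(x − M_X) + M_Y
y = (50.4/42.1)(526 − 575.3) + 580.6
y = 1.197150 × -49.3 + 580.6 = -59.0195 + 580.6 = 521.6

521.6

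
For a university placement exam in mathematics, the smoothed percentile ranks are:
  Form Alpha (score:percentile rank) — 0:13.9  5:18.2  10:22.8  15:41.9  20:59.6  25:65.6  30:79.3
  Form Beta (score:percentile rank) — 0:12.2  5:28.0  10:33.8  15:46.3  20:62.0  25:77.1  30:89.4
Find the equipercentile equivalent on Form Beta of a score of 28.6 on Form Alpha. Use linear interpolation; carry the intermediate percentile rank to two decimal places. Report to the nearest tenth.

PR of 28.6 on Form Alpha: 65.6 + (28.6 − 25)/(30 − 25) × (79.3 − 65.6) = 75.46
On Form Beta, PR 75.46 falls between score 20 (PR 62.0) and 25 (PR 77.1).
Interpolate: 20 + (75.46 − 62.0)/(77.1 − 62.0) × (25 − 20) = 24.5

24.5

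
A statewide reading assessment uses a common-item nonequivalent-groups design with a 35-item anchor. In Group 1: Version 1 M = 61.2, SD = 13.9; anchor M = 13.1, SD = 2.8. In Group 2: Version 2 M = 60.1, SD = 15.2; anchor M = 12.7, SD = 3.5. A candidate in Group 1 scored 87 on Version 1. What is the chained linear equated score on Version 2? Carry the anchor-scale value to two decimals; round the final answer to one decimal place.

Version 1 → anchor (Group 1): v = (2.8/13.9)(87 − 61.2) + 13.1 = 18.30
anchor → Version 2 (Group 2): y = (15.2/3.5)(18.30 − 12.7) + 60.1 = 84.4

84.4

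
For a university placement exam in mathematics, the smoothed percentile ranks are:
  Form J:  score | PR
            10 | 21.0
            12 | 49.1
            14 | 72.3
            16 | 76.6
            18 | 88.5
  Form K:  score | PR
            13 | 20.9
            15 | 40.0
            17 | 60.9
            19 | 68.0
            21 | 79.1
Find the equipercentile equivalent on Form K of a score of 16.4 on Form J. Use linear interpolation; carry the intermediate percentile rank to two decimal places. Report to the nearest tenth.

PR of 16.4 on Form J: 76.6 + (16.4 − 16)/(18 − 16) × (88.5 − 76.6) = 78.98
On Form K, PR 78.98 falls between score 19 (PR 68.0) and 21 (PR 79.1).
Interpolate: 19 + (78.98 − 68.0)/(79.1 − 68.0) × (21 − 19) = 21.0

21.0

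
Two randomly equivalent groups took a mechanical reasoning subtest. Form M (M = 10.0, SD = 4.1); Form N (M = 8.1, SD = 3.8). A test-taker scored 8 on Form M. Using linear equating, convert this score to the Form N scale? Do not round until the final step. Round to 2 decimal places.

Linear equating: y = (SD_Y/SD_X)(x − M_X) + M_Y
y = (3.8/4.1)(8 − 10.0) + 8.1
y = 0.926829 × -2.0 + 8.1 = -1.8537 + 8.1 = 6.25

6.25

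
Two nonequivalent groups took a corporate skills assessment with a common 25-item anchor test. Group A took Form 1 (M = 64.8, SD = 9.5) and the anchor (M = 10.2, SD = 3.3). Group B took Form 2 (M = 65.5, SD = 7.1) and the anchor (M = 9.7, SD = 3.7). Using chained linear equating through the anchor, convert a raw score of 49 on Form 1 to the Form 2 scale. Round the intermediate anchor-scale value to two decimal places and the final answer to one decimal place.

55.9

Form 1 → anchor (Group A): v = (3.3/9.5)(49 − 64.8) + 10.2 = 4.71
anchor → Form 2 (Group B): y = (7.1/3.7)(4.71 − 9.7) + 65.5 = 55.9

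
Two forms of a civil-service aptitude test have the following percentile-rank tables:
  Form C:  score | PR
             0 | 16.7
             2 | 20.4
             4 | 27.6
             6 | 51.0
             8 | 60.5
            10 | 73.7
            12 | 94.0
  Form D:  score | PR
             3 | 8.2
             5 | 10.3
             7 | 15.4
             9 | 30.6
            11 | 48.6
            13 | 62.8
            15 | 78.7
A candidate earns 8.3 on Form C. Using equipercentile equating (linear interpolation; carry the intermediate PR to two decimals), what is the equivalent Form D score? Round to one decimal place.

13.0

PR of 8.3 on Form C: 60.5 + (8.3 − 8)/(10 − 8) × (73.7 − 60.5) = 62.48
On Form D, PR 62.48 falls between score 11 (PR 48.6) and 13 (PR 62.8).
Interpolate: 11 + (62.48 − 48.6)/(62.8 − 48.6) × (13 − 11) = 13.0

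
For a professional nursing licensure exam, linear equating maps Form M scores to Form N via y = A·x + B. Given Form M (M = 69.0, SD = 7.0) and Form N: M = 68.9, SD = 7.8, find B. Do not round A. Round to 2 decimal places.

-7.99

A = SD_Y / SD_X = 7.8 / 7.0 = 1.114286
B = M_Y − A·M_X = 68.9 − 1.114286 × 69.0 = -7.99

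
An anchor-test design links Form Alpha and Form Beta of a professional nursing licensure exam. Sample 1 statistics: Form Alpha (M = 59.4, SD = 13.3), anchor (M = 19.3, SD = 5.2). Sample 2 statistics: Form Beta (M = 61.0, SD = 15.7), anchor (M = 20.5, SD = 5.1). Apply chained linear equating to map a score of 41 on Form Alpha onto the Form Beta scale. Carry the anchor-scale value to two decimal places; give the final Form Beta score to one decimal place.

35.2

Form Alpha → anchor (Sample 1): v = (5.2/13.3)(41 − 59.4) + 19.3 = 12.11
anchor → Form Beta (Sample 2): y = (15.7/5.1)(12.11 − 20.5) + 61.0 = 35.2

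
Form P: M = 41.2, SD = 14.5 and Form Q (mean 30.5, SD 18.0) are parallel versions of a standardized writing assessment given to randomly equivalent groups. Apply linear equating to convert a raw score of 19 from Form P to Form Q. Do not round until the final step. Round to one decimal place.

Linear equating: y = (SD_Y/SD_X)(x − M_X) + M_Y
y = (18.0/14.5)(19 − 41.2) + 30.5
y = 1.241379 × -22.2 + 30.5 = -27.5586 + 30.5 = 2.9

2.9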